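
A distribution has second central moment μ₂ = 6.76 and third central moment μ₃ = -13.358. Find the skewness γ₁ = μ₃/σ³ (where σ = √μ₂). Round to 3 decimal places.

σ = √μ₂ = √6.76 = 2.60000
σ³ = μ₂^(3/2) = 17.57600
γ₁ = μ₃/σ³ = -13.358 / 17.57600 ≈ -0.760

-0.760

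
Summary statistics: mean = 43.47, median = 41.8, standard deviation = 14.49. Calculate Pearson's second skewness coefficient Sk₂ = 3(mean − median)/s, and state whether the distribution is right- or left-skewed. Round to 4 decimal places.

Sk₂ = 3(43.47 − 41.8) / 14.49 = 3 × 1.6700 / 14.49
    = 5.0100 / 14.49 ≈ 0.3458
Sk₂ > 0 ⇒ mean > median ⇒ right-skewed (positive skew).

0.3458, right-skewed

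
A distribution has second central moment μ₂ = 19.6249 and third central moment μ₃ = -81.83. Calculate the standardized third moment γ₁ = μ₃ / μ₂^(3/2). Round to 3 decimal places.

-0.941

σ = √μ₂ = √19.6249 = 4.43000
σ³ = μ₂^(3/2) = 86.93831
γ₁ = μ₃/σ³ = -81.83 / 86.93831 ≈ -0.941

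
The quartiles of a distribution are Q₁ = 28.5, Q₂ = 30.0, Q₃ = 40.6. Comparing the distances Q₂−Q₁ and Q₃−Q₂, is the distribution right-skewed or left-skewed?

right-skewed

Q₂ − Q₁ = 1.5;  Q₃ − Q₂ = 10.6
Q₃ − Q₂ > Q₂ − Q₁ ⇒ the upper half is more spread out ⇒ right-skewed.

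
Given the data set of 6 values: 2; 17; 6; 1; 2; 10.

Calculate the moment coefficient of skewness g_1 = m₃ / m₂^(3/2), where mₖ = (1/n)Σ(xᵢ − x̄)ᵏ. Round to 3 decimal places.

x̄ = (2 + 17 + 6 + 1 + 2 + 10) / 6 = 6.3333
deviations (xᵢ − x̄): -4.3333, 10.6667, -0.3333, -5.3333, -4.3333, 3.6667
Σ(xᵢ − x̄)² = 193.3333 ⇒ m₂ = 193.3333/6 = 32.22222
Σ(xᵢ − x̄)³ = 948.4444 ⇒ m₃ = 948.4444/6 = 158.07407
m₂^(3/2) = 32.22222^(1.5) = 182.90822
g_1 = m₃ / m₂^(3/2) = 158.07407 / 182.90822 ≈ 0.864

0.864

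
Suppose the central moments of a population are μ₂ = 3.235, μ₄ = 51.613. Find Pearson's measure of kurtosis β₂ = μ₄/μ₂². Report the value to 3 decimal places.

4.932

μ₂² = 3.235² = 10.46522
μ₄/μ₂² = 51.613 / 10.46522 = 4.93186
β₂ ≈ 4.932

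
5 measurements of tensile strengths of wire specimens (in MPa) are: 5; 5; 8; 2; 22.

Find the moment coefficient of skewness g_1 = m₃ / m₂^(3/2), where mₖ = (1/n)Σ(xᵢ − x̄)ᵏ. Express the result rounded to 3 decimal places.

1.236

x̄ = (5 + 5 + 8 + 2 + 22) / 5 = 8.4000
deviations (xᵢ − x̄): -3.4000, -3.4000, -0.4000, -6.4000, 13.6000
Σ(xᵢ − x̄)² = 249.2000 ⇒ m₂ = 249.2000/5 = 49.84000
Σ(xᵢ − x̄)³ = 2174.6400 ⇒ m₃ = 2174.6400/5 = 434.92800
m₂^(3/2) = 49.84000^(1.5) = 351.85769
g_1 = m₃ / m₂^(3/2) = 434.92800 / 351.85769 ≈ 1.236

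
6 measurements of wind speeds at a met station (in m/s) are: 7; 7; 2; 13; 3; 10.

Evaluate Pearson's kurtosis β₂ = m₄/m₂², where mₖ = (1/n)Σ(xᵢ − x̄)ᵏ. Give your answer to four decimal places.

1.8318

x̄ = 7.0000
Σ(xᵢ − x̄)² = 86.0000 ⇒ m₂ = 14.33333
Σ(xᵢ − x̄)⁴ = 2258.0000 ⇒ m₄ = 376.33333
m₂² = 205.44444
β₂ = m₄/m₂² = 376.33333 / 205.44444 ≈ 1.8318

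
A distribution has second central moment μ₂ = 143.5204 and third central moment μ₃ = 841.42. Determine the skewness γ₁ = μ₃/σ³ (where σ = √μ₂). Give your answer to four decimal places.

0.4894

σ = √μ₂ = √143.5204 = 11.98000
σ³ = μ₂^(3/2) = 1719.37439
γ₁ = μ₃/σ³ = 841.42 / 1719.37439 ≈ 0.4894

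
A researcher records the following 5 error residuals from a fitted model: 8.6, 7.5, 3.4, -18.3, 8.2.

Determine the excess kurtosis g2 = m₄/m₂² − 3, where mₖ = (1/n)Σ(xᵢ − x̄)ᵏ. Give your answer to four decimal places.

x̄ = 1.8800
Σ(xᵢ − x̄)² = 526.2280 ⇒ m₂ = 105.24560
Σ(xᵢ − x̄)⁴ = 170475.8163 ⇒ m₄ = 34095.16326
m₂² = 11076.63632
g2 = m₄/m₂² − 3 = 3.07812 − 3 ≈ 0.0781

0.0781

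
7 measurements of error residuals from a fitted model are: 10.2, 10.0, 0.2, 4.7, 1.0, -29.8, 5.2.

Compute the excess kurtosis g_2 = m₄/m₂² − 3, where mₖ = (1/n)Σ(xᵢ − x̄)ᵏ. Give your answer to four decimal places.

1.4645

x̄ = 0.2143
Σ(xᵢ − x̄)² = 1141.9286 ⇒ m₂ = 163.13265
Σ(xᵢ − x̄)⁴ = 831680.1046 ⇒ m₄ = 118811.44352
m₂² = 26612.26249
g_2 = m₄/m₂² − 3 = 4.46454 − 3 ≈ 1.4645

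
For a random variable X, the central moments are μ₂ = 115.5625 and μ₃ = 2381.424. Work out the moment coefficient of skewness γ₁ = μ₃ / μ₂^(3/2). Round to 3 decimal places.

σ = √μ₂ = √115.5625 = 10.75000
σ³ = μ₂^(3/2) = 1242.29688
γ₁ = μ₃/σ³ = 2381.424 / 1242.29688 ≈ 1.917

1.917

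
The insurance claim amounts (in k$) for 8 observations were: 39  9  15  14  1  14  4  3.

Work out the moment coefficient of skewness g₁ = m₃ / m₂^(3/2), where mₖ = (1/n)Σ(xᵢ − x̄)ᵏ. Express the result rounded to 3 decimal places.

x̄ = (39 + 9 + 15 + 14 + 1 + 14 + 4 + 3) / 8 = 12.3750
deviations (xᵢ − x̄): 26.6250, -3.3750, 2.6250, 1.6250, -11.3750, 1.6250, -8.3750, -9.3750
Σ(xᵢ − x̄)² = 1019.8750 ⇒ m₂ = 1019.8750/8 = 127.48438
Σ(xᵢ − x̄)³ = 15979.2188 ⇒ m₃ = 15979.2188/8 = 1997.40234
m₂^(3/2) = 127.48438^(1.5) = 1439.41306
g₁ = m₃ / m₂^(3/2) = 1997.40234 / 1439.41306 ≈ 1.388

1.388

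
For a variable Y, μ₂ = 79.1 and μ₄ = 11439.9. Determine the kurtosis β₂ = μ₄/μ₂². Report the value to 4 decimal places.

1.8284

μ₂² = 79.1² = 6256.81000
μ₄/μ₂² = 11439.9 / 6256.81000 = 1.82839
β₂ ≈ 1.8284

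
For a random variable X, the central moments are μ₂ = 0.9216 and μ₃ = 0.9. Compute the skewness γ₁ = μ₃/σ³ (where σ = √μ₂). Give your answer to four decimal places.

σ = √μ₂ = √0.9216 = 0.96000
σ³ = μ₂^(3/2) = 0.88474
γ₁ = μ₃/σ³ = 0.9 / 0.88474 ≈ 1.0173

1.0173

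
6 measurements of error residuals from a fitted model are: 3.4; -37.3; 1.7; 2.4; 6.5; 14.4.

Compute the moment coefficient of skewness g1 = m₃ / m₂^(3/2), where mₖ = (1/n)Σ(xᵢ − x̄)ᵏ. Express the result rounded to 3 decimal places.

x̄ = (3.4 - 37.3 + 1.7 + 2.4 + 6.5 + 14.4) / 6 = -1.4833
deviations (xᵢ − x̄): 4.8833, -35.8167, 3.1833, 3.8833, 7.9833, 15.8833
Σ(xᵢ − x̄)² = 1647.9083 ⇒ m₂ = 1647.9083/6 = 274.65139
Σ(xᵢ − x̄)³ = -41223.6924 ⇒ m₃ = -41223.6924/6 = -6870.61541
m₂^(3/2) = 274.65139^(1.5) = 4551.69024
g1 = m₃ / m₂^(3/2) = -6870.61541 / 4551.69024 ≈ -1.509

-1.509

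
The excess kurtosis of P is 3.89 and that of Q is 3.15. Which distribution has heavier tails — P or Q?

Higher excess kurtosis ⇒ heavier tails relative to the normal distribution.
3.89 vs 3.15: the larger is 3.89, so P has heavier tails.

P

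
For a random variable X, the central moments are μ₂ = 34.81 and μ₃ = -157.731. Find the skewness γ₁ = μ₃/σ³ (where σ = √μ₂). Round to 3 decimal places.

σ = √μ₂ = √34.81 = 5.90000
σ³ = μ₂^(3/2) = 205.37900
γ₁ = μ₃/σ³ = -157.731 / 205.37900 ≈ -0.768

-0.768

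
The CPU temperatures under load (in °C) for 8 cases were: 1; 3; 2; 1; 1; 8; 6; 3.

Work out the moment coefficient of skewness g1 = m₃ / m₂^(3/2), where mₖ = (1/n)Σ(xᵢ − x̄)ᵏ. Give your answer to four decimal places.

0.9642

x̄ = (1 + 3 + 2 + 1 + 1 + 8 + 6 + 3) / 8 = 3.1250
deviations (xᵢ − x̄): -2.1250, -0.1250, -1.1250, -2.1250, -2.1250, 4.8750, 2.8750, -0.1250
Σ(xᵢ − x̄)² = 46.8750 ⇒ m₂ = 46.8750/8 = 5.85938
Σ(xᵢ − x̄)³ = 109.4063 ⇒ m₃ = 109.4063/8 = 13.67578
m₂^(3/2) = 5.85938^(1.5) = 14.18329
g1 = m₃ / m₂^(3/2) = 13.67578 / 14.18329 ≈ 0.9642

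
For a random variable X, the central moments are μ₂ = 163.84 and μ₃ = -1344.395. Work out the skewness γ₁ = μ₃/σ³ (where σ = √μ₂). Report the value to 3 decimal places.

-0.641

σ = √μ₂ = √163.84 = 12.80000
σ³ = μ₂^(3/2) = 2097.15200
γ₁ = μ₃/σ³ = -1344.395 / 2097.15200 ≈ -0.641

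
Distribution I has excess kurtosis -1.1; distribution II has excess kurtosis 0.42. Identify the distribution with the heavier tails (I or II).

Higher excess kurtosis ⇒ heavier tails relative to the normal distribution.
-1.1 vs 0.42: the larger is 0.42, so II has heavier tails. (II is leptokurtic — heavier-than-normal tails; the other is platykurtic.)

II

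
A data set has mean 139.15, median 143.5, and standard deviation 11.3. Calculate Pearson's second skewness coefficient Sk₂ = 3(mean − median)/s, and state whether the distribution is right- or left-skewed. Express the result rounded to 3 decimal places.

-1.155, left-skewed

Sk₂ = 3(139.15 − 143.5) / 11.3 = 3 × -4.3500 / 11.3
    = -13.0500 / 11.3 ≈ -1.155
Sk₂ < 0 ⇒ mean < median ⇒ left-skewed (negative skew).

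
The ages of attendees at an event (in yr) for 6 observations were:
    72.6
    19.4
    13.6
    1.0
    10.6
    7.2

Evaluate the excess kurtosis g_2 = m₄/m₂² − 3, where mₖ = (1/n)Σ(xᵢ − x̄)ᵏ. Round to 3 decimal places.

0.818

x̄ = 20.7333
Σ(xᵢ − x̄)² = 3418.0533 ⇒ m₂ = 569.67556
Σ(xᵢ − x̄)⁴ = 7435229.6338 ⇒ m₄ = 1239204.93896
m₂² = 324530.23860
g_2 = m₄/m₂² − 3 = 3.81846 − 3 ≈ 0.818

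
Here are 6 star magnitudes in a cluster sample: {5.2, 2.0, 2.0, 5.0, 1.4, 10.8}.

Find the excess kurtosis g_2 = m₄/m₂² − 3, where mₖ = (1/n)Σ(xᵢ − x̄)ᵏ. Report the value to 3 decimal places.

x̄ = 4.4000
Σ(xᵢ − x̄)² = 62.4800 ⇒ m₂ = 10.41333
Σ(xᵢ − x̄)⁴ = 1825.6160 ⇒ m₄ = 304.26933
m₂² = 108.43751
g_2 = m₄/m₂² − 3 = 2.80594 − 3 ≈ -0.194

-0.194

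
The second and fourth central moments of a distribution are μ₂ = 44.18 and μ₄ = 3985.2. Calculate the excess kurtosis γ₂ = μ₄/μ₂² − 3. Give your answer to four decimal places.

-0.9583

μ₂² = 44.18² = 1951.87240
μ₄/μ₂² = 3985.2 / 1951.87240 = 2.04173
γ₂ = 2.04173 − 3 ≈ -0.9583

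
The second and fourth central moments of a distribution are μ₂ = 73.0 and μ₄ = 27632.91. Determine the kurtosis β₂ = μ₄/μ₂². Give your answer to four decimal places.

5.1854

μ₂² = 73.0² = 5329.00000
μ₄/μ₂² = 27632.91 / 5329.00000 = 5.18538
β₂ ≈ 5.1854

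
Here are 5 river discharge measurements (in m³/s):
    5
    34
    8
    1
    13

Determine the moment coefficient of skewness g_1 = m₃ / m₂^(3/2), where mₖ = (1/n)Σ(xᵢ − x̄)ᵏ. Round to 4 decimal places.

x̄ = (5 + 34 + 8 + 1 + 13) / 5 = 12.2000
deviations (xᵢ − x̄): -7.2000, 21.8000, -4.2000, -11.2000, 0.8000
Σ(xᵢ − x̄)² = 670.8000 ⇒ m₂ = 670.8000/5 = 134.16000
Σ(xᵢ − x̄)³ = 8508.4800 ⇒ m₃ = 8508.4800/5 = 1701.69600
m₂^(3/2) = 134.16000^(1.5) = 1553.94117
g_1 = m₃ / m₂^(3/2) = 1701.69600 / 1553.94117 ≈ 1.0951

1.0951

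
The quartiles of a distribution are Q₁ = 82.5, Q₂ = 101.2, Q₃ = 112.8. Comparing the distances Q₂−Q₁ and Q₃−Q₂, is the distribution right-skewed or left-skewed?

left-skewed

Q₂ − Q₁ = 18.7;  Q₃ − Q₂ = 11.6
Q₂ − Q₁ > Q₃ − Q₂ ⇒ the lower half is more spread out ⇒ left-skewed.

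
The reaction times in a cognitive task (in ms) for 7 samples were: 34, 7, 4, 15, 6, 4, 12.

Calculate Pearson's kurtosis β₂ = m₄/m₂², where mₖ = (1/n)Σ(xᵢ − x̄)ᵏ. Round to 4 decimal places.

3.8505

x̄ = 11.7143
Σ(xᵢ − x̄)² = 681.4286 ⇒ m₂ = 97.34694
Σ(xᵢ − x̄)⁴ = 255423.9009 ⇒ m₄ = 36489.12870
m₂² = 9476.42649
β₂ = m₄/m₂² = 36489.12870 / 9476.42649 ≈ 3.8505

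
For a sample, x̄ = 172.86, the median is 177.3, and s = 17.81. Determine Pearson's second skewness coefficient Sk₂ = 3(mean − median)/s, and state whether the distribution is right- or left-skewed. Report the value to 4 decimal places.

-0.7479, left-skewed

Sk₂ = 3(172.86 − 177.3) / 17.81 = 3 × -4.4400 / 17.81
    = -13.3200 / 17.81 ≈ -0.7479
Sk₂ < 0 ⇒ mean < median ⇒ left-skewed (negative skew).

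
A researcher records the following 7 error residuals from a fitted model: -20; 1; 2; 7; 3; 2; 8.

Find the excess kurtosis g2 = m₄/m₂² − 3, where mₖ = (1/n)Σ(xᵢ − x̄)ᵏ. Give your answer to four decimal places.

x̄ = 0.4286
Σ(xᵢ − x̄)² = 529.7143 ⇒ m₂ = 75.67347
Σ(xᵢ − x̄)⁴ = 179368.6181 ⇒ m₄ = 25624.08830
m₂² = 5726.47397
g2 = m₄/m₂² − 3 = 4.47467 − 3 ≈ 1.4747

1.4747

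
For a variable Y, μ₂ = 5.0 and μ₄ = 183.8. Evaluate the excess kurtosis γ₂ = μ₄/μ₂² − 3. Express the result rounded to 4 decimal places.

μ₂² = 5.0² = 25.00000
μ₄/μ₂² = 183.8 / 25.00000 = 7.35200
γ₂ = 7.35200 − 3 ≈ 4.3520

4.3520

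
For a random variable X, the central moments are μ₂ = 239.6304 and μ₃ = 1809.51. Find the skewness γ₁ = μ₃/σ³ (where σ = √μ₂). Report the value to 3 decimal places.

0.488

σ = √μ₂ = √239.6304 = 15.48000
σ³ = μ₂^(3/2) = 3709.47859
γ₁ = μ₃/σ³ = 1809.51 / 3709.47859 ≈ 0.488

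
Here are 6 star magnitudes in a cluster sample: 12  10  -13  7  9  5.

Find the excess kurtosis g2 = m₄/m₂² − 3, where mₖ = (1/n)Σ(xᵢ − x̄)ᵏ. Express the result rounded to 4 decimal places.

0.7181

x̄ = 5.0000
Σ(xᵢ − x̄)² = 418.0000 ⇒ m₂ = 69.66667
Σ(xᵢ − x̄)⁴ = 108274.0000 ⇒ m₄ = 18045.66667
m₂² = 4853.44444
g2 = m₄/m₂² − 3 = 3.71812 − 3 ≈ 0.7181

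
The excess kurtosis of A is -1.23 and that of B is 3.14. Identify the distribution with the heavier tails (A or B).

Higher excess kurtosis ⇒ heavier tails relative to the normal distribution.
-1.23 vs 3.14: the larger is 3.14, so B has heavier tails. (B is leptokurtic — heavier-than-normal tails; the other is platykurtic.)

B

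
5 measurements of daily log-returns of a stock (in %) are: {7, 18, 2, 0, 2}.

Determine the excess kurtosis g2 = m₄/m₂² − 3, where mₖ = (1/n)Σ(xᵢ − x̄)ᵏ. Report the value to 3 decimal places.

x̄ = 5.8000
Σ(xᵢ − x̄)² = 212.8000 ⇒ m₂ = 42.56000
Σ(xᵢ − x̄)⁴ = 23704.0960 ⇒ m₄ = 4740.81920
m₂² = 1811.35360
g2 = m₄/m₂² − 3 = 2.61728 − 3 ≈ -0.383

-0.383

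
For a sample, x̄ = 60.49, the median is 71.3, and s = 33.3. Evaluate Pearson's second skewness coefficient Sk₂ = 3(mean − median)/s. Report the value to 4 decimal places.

-0.9739

Sk₂ = 3(60.49 − 71.3) / 33.3 = 3 × -10.8100 / 33.3
    = -32.4300 / 33.3 ≈ -0.9739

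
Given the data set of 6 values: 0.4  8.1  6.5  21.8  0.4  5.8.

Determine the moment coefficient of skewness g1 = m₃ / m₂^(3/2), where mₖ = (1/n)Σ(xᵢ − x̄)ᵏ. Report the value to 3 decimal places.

x̄ = (0.4 + 8.1 + 6.5 + 21.8 + 0.4 + 5.8) / 6 = 7.1667
deviations (xᵢ − x̄): -6.7667, 0.9333, -0.6667, 14.6333, -6.7667, -1.3667
Σ(xᵢ − x̄)² = 308.8933 ⇒ m₂ = 308.8933/6 = 51.48222
Σ(xᵢ − x̄)³ = 2511.8036 ⇒ m₃ = 2511.8036/6 = 418.63393
m₂^(3/2) = 51.48222^(1.5) = 369.39067
g1 = m₃ / m₂^(3/2) = 418.63393 / 369.39067 ≈ 1.133

1.133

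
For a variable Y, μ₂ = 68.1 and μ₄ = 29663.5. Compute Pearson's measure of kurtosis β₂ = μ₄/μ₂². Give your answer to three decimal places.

6.396

μ₂² = 68.1² = 4637.61000
μ₄/μ₂² = 29663.5 / 4637.61000 = 6.39629
β₂ ≈ 6.396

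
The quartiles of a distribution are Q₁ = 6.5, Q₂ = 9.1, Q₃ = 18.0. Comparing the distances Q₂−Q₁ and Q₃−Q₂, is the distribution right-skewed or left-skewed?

right-skewed

Q₂ − Q₁ = 2.6;  Q₃ − Q₂ = 8.9
Q₃ − Q₂ > Q₂ − Q₁ ⇒ the upper half is more spread out ⇒ right-skewed.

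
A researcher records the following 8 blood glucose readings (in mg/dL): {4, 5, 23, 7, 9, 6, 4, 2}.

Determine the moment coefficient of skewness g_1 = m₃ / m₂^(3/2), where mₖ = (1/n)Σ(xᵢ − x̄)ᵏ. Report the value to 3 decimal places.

x̄ = (4 + 5 + 23 + 7 + 9 + 6 + 4 + 2) / 8 = 7.5000
deviations (xᵢ − x̄): -3.5000, -2.5000, 15.5000, -0.5000, 1.5000, -1.5000, -3.5000, -5.5000
Σ(xᵢ − x̄)² = 306.0000 ⇒ m₂ = 306.0000/8 = 38.25000
Σ(xᵢ − x̄)³ = 3456.0000 ⇒ m₃ = 3456.0000/8 = 432.00000
m₂^(3/2) = 38.25000^(1.5) = 236.56319
g_1 = m₃ / m₂^(3/2) = 432.00000 / 236.56319 ≈ 1.826

1.826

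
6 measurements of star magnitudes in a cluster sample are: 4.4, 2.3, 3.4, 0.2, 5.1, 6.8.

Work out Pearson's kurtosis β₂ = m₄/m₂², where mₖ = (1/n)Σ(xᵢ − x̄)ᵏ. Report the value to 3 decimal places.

2.162

x̄ = 3.7000
Σ(xᵢ − x̄)² = 26.3600 ⇒ m₂ = 4.39333
Σ(xᵢ − x̄)⁴ = 250.3460 ⇒ m₄ = 41.72433
m₂² = 19.30138
β₂ = m₄/m₂² = 41.72433 / 19.30138 ≈ 2.162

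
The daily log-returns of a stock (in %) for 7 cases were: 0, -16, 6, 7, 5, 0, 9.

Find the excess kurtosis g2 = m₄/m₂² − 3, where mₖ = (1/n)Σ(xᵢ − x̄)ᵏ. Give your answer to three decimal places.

x̄ = 1.5714
Σ(xᵢ − x̄)² = 429.7143 ⇒ m₂ = 61.38776
Σ(xᵢ − x̄)⁴ = 99778.4140 ⇒ m₄ = 14254.05914
m₂² = 3768.45648
g2 = m₄/m₂² − 3 = 3.78247 − 3 ≈ 0.782

0.782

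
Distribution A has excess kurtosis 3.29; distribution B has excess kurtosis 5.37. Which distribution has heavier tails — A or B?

Higher excess kurtosis ⇒ heavier tails relative to the normal distribution.
3.29 vs 5.37: the larger is 5.37, so B has heavier tails.

B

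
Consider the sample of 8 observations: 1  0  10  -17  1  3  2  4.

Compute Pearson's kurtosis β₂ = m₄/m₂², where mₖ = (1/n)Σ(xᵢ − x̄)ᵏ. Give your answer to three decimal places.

4.676

x̄ = 0.5000
Σ(xᵢ − x̄)² = 418.0000 ⇒ m₂ = 52.25000
Σ(xᵢ − x̄)⁴ = 102128.5000 ⇒ m₄ = 12766.06250
m₂² = 2730.06250
β₂ = m₄/m₂² = 12766.06250 / 2730.06250 ≈ 4.676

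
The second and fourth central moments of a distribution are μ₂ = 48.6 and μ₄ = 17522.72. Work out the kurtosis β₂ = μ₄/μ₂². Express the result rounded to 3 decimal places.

7.419

μ₂² = 48.6² = 2361.96000
μ₄/μ₂² = 17522.72 / 2361.96000 = 7.41872
β₂ ≈ 7.419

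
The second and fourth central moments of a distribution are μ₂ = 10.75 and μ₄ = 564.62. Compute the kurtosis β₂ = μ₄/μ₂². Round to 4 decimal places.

μ₂² = 10.75² = 115.56250
μ₄/μ₂² = 564.62 / 115.56250 = 4.88584
β₂ ≈ 4.8858

4.8858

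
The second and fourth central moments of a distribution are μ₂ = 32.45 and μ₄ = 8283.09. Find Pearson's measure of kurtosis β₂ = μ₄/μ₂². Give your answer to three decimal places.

7.866

μ₂² = 32.45² = 1053.00250
μ₄/μ₂² = 8283.09 / 1053.00250 = 7.86616
β₂ ≈ 7.866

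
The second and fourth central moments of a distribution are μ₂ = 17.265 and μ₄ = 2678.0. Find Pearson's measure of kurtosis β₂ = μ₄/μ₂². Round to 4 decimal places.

μ₂² = 17.265² = 298.08023
μ₄/μ₂² = 2678.0 / 298.08023 = 8.98416
β₂ ≈ 8.9842

8.9842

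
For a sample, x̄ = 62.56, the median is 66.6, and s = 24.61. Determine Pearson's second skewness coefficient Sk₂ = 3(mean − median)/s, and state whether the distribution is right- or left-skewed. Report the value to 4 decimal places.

Sk₂ = 3(62.56 − 66.6) / 24.61 = 3 × -4.0400 / 24.61
    = -12.1200 / 24.61 ≈ -0.4925
Sk₂ < 0 ⇒ mean < median ⇒ left-skewed (negative skew).

-0.4925, left-skewed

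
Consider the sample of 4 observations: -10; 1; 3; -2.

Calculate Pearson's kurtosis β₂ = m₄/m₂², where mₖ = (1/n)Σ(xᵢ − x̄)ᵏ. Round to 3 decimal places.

x̄ = -2.0000
Σ(xᵢ − x̄)² = 98.0000 ⇒ m₂ = 24.50000
Σ(xᵢ − x̄)⁴ = 4802.0000 ⇒ m₄ = 1200.50000
m₂² = 600.25000
β₂ = m₄/m₂² = 1200.50000 / 600.25000 ≈ 2.000

2.000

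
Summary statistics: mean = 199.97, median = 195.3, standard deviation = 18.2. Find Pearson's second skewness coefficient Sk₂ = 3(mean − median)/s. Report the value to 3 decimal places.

Sk₂ = 3(199.97 − 195.3) / 18.2 = 3 × 4.6700 / 18.2
    = 14.0100 / 18.2 ≈ 0.770

0.770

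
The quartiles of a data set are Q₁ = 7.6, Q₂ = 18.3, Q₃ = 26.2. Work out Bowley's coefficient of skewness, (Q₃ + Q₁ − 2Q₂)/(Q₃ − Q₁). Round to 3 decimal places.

-0.151

numerator: Q₃ + Q₁ − 2Q₂ = 26.2 + 7.6 − 2×18.3 = -2.8000
denominator: Q₃ − Q₁ = 26.2 − 7.6 = 18.6000
Bowley skewness = -2.8000 / 18.6000 ≈ -0.151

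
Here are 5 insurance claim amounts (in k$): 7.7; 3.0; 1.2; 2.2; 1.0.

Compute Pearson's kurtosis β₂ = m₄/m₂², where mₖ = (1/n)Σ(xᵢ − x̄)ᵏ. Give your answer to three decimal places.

2.827

x̄ = 3.0200
Σ(xᵢ − x̄)² = 29.9680 ⇒ m₂ = 5.99360
Σ(xᵢ − x̄)⁴ = 507.7889 ⇒ m₄ = 101.55778
m₂² = 35.92324
β₂ = m₄/m₂² = 101.55778 / 35.92324 ≈ 2.827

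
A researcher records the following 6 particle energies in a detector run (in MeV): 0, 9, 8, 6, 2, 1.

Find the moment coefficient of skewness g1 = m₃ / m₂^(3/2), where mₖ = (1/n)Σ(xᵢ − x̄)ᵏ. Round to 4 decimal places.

0.0953

x̄ = (0 + 9 + 8 + 6 + 2 + 1) / 6 = 4.3333
deviations (xᵢ − x̄): -4.3333, 4.6667, 3.6667, 1.6667, -2.3333, -3.3333
Σ(xᵢ − x̄)² = 73.3333 ⇒ m₂ = 73.3333/6 = 12.22222
Σ(xᵢ − x̄)³ = 24.4444 ⇒ m₃ = 24.4444/6 = 4.07407
m₂^(3/2) = 12.22222^(1.5) = 42.72925
g1 = m₃ / m₂^(3/2) = 4.07407 / 42.72925 ≈ 0.0953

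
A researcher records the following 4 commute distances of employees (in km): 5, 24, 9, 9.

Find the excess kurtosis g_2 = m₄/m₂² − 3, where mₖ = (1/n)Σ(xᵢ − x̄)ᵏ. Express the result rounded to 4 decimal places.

x̄ = 11.7500
Σ(xᵢ − x̄)² = 210.7500 ⇒ m₂ = 52.68750
Σ(xᵢ − x̄)⁴ = 24709.0781 ⇒ m₄ = 6177.26953
m₂² = 2775.97266
g_2 = m₄/m₂² − 3 = 2.22526 − 3 ≈ -0.7747

-0.7747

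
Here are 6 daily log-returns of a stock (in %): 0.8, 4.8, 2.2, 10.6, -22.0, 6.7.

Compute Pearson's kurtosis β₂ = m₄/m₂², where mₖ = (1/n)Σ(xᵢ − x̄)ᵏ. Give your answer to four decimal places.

x̄ = 0.5167
Σ(xᵢ − x̄)² = 668.1683 ⇒ m₂ = 111.36139
Σ(xᵢ − x̄)⁴ = 269193.2600 ⇒ m₄ = 44865.54334
m₂² = 12401.35894
β₂ = m₄/m₂² = 44865.54334 / 12401.35894 ≈ 3.6178

3.6178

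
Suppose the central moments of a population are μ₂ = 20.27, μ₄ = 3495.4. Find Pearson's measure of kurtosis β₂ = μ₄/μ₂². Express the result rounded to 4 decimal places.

8.5073

μ₂² = 20.27² = 410.87290
μ₄/μ₂² = 3495.4 / 410.87290 = 8.50725
β₂ ≈ 8.5073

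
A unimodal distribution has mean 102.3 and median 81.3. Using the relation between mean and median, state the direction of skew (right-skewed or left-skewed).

right-skewed

mean − median = 102.3 − 81.3 = 21.0
mean > median ⇒ the longer tail is on the right ⇒ right-skewed (positively skewed).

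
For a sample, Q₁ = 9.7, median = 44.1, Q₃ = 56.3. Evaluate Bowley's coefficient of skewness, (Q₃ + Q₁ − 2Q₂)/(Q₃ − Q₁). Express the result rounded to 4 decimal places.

-0.4764

numerator: Q₃ + Q₁ − 2Q₂ = 56.3 + 9.7 − 2×44.1 = -22.2000
denominator: Q₃ − Q₁ = 56.3 − 9.7 = 46.6000
Bowley skewness = -22.2000 / 46.6000 ≈ -0.4764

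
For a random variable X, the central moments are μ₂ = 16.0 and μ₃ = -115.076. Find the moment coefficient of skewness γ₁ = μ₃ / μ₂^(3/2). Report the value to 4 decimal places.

σ = √μ₂ = √16.0 = 4.00000
σ³ = μ₂^(3/2) = 64.00000
γ₁ = μ₃/σ³ = -115.076 / 64.00000 ≈ -1.7981

-1.7981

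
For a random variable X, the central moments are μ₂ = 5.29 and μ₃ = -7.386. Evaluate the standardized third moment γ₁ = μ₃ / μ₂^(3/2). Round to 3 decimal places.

σ = √μ₂ = √5.29 = 2.30000
σ³ = μ₂^(3/2) = 12.16700
γ₁ = μ₃/σ³ = -7.386 / 12.16700 ≈ -0.607

-0.607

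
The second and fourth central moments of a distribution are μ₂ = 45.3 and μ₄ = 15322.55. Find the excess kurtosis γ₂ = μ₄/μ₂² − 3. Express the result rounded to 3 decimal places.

4.467

μ₂² = 45.3² = 2052.09000
μ₄/μ₂² = 15322.55 / 2052.09000 = 7.46680
γ₂ = 7.46680 − 3 ≈ 4.467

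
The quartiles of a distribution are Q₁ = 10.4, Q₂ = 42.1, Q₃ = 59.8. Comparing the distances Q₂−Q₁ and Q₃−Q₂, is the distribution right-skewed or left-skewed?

Q₂ − Q₁ = 31.7;  Q₃ − Q₂ = 17.7
Q₂ − Q₁ > Q₃ − Q₂ ⇒ the lower half is more spread out ⇒ left-skewed.

left-skewed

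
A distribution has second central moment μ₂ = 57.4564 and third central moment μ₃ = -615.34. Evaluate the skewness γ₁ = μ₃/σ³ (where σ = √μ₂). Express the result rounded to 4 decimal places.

-1.4129

σ = √μ₂ = √57.4564 = 7.58000
σ³ = μ₂^(3/2) = 435.51951
γ₁ = μ₃/σ³ = -615.34 / 435.51951 ≈ -1.4129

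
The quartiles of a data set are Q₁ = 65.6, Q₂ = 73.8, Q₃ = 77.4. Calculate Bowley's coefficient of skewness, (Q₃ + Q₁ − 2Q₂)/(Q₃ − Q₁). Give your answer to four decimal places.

-0.3898

numerator: Q₃ + Q₁ − 2Q₂ = 77.4 + 65.6 − 2×73.8 = -4.6000
denominator: Q₃ − Q₁ = 77.4 − 65.6 = 11.8000
Bowley skewness = -4.6000 / 11.8000 ≈ -0.3898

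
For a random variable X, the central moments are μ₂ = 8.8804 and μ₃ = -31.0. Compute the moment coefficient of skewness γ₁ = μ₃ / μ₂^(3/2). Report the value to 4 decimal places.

-1.1714

σ = √μ₂ = √8.8804 = 2.98000
σ³ = μ₂^(3/2) = 26.46359
γ₁ = μ₃/σ³ = -31.0 / 26.46359 ≈ -1.1714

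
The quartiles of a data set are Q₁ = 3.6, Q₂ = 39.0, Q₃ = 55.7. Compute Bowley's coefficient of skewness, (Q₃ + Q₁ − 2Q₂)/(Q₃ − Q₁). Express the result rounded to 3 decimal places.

numerator: Q₃ + Q₁ − 2Q₂ = 55.7 + 3.6 − 2×39.0 = -18.7000
denominator: Q₃ − Q₁ = 55.7 − 3.6 = 52.1000
Bowley skewness = -18.7000 / 52.1000 ≈ -0.359

-0.359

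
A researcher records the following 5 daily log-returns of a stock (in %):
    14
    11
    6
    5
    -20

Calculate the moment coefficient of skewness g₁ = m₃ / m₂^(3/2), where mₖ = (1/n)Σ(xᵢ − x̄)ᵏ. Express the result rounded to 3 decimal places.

-1.224

x̄ = (14 + 11 + 6 + 5 - 20) / 5 = 3.2000
deviations (xᵢ − x̄): 10.8000, 7.8000, 2.8000, 1.8000, -23.2000
Σ(xᵢ − x̄)² = 726.8000 ⇒ m₂ = 726.8000/5 = 145.36000
Σ(xᵢ − x̄)³ = -10725.1200 ⇒ m₃ = -10725.1200/5 = -2145.02400
m₂^(3/2) = 145.36000^(1.5) = 1752.53771
g₁ = m₃ / m₂^(3/2) = -2145.02400 / 1752.53771 ≈ -1.224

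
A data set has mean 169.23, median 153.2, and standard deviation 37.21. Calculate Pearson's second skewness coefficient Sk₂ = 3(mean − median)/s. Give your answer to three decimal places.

1.292

Sk₂ = 3(169.23 − 153.2) / 37.21 = 3 × 16.0300 / 37.21
    = 48.0900 / 37.21 ≈ 1.292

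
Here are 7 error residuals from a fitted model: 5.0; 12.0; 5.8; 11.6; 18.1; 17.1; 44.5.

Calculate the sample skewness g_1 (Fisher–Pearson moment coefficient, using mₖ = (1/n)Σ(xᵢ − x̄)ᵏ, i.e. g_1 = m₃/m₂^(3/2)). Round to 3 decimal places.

1.469

x̄ = (5.0 + 12.0 + 5.8 + 11.6 + 18.1 + 17.1 + 44.5) / 7 = 16.3000
deviations (xᵢ − x̄): -11.3000, -4.3000, -10.5000, -4.7000, 1.8000, 0.8000, 28.2000
Σ(xᵢ − x̄)² = 1077.6400 ⇒ m₂ = 1077.6400/7 = 153.94857
Σ(xᵢ − x̄)³ = 19648.2600 ⇒ m₃ = 19648.2600/7 = 2806.89429
m₂^(3/2) = 153.94857^(1.5) = 1910.13250
g_1 = m₃ / m₂^(3/2) = 2806.89429 / 1910.13250 ≈ 1.469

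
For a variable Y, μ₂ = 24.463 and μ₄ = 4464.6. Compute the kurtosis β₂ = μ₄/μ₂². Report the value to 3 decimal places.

μ₂² = 24.463² = 598.43837
μ₄/μ₂² = 4464.6 / 598.43837 = 7.46042
β₂ ≈ 7.460

7.460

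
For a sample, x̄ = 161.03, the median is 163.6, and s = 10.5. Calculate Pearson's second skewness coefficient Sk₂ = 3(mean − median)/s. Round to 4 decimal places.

Sk₂ = 3(161.03 − 163.6) / 10.5 = 3 × -2.5700 / 10.5
    = -7.7100 / 10.5 ≈ -0.7343

-0.7343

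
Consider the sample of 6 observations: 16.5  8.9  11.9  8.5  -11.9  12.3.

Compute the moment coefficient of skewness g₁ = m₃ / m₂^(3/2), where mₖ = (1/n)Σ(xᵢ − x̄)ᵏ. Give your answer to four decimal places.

-1.4515

x̄ = (16.5 + 8.9 + 11.9 + 8.5 - 11.9 + 12.3) / 6 = 7.7000
deviations (xᵢ − x̄): 8.8000, 1.2000, 4.2000, 0.8000, -19.6000, 4.6000
Σ(xᵢ − x̄)² = 502.4800 ⇒ m₂ = 502.4800/6 = 83.74667
Σ(xᵢ − x̄)³ = -6674.4000 ⇒ m₃ = -6674.4000/6 = -1112.40000
m₂^(3/2) = 83.74667^(1.5) = 766.39259
g₁ = m₃ / m₂^(3/2) = -1112.40000 / 766.39259 ≈ -1.4515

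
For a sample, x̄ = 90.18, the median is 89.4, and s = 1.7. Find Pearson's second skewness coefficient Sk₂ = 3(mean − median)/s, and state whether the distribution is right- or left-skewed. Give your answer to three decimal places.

Sk₂ = 3(90.18 − 89.4) / 1.7 = 3 × 0.7800 / 1.7
    = 2.3400 / 1.7 ≈ 1.376
Sk₂ > 0 ⇒ mean > median ⇒ right-skewed (positive skew).

1.376, right-skewed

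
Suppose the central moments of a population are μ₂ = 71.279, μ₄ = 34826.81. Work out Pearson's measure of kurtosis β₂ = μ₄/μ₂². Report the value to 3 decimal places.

μ₂² = 71.279² = 5080.69584
μ₄/μ₂² = 34826.81 / 5080.69584 = 6.85473
β₂ ≈ 6.855

6.855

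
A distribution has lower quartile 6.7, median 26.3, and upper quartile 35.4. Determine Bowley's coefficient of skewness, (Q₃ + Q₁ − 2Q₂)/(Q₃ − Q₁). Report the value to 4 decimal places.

numerator: Q₃ + Q₁ − 2Q₂ = 35.4 + 6.7 − 2×26.3 = -10.5000
denominator: Q₃ − Q₁ = 35.4 − 6.7 = 28.7000
Bowley skewness = -10.5000 / 28.7000 ≈ -0.3659

-0.3659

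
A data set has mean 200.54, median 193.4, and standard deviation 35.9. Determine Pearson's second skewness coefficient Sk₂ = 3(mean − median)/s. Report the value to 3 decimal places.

0.597

Sk₂ = 3(200.54 − 193.4) / 35.9 = 3 × 7.1400 / 35.9
    = 21.4200 / 35.9 ≈ 0.597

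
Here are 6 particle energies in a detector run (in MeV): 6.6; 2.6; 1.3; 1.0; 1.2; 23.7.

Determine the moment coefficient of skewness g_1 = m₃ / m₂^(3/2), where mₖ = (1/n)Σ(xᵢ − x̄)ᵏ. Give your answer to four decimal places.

x̄ = (6.6 + 2.6 + 1.3 + 1.0 + 1.2 + 23.7) / 6 = 6.0667
deviations (xᵢ − x̄): 0.5333, -3.4667, -4.7667, -5.0667, -4.8667, 17.6333
Σ(xᵢ − x̄)² = 395.3133 ⇒ m₂ = 395.3133/6 = 65.88556
Σ(xᵢ − x̄)³ = 5087.6656 ⇒ m₃ = 5087.6656/6 = 847.94426
m₂^(3/2) = 65.88556^(1.5) = 534.79251
g_1 = m₃ / m₂^(3/2) = 847.94426 / 534.79251 ≈ 1.5856

1.5856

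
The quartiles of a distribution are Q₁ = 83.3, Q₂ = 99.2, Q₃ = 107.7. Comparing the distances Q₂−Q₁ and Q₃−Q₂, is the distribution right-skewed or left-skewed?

left-skewed

Q₂ − Q₁ = 15.9;  Q₃ − Q₂ = 8.5
Q₂ − Q₁ > Q₃ − Q₂ ⇒ the lower half is more spread out ⇒ left-skewed.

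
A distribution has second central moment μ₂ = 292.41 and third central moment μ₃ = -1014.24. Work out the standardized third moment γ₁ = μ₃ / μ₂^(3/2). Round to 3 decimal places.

-0.203

σ = √μ₂ = √292.41 = 17.10000
σ³ = μ₂^(3/2) = 5000.21100
γ₁ = μ₃/σ³ = -1014.24 / 5000.21100 ≈ -0.203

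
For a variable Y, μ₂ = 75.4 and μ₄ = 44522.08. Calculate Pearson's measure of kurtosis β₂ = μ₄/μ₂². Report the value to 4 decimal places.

μ₂² = 75.4² = 5685.16000
μ₄/μ₂² = 44522.08 / 5685.16000 = 7.83128
β₂ ≈ 7.8313

7.8313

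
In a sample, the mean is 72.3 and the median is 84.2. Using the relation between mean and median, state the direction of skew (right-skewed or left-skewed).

mean − median = 72.3 − 84.2 = -11.9
mean < median ⇒ the longer tail is on the left ⇒ left-skewed (negatively skewed).

left-skewed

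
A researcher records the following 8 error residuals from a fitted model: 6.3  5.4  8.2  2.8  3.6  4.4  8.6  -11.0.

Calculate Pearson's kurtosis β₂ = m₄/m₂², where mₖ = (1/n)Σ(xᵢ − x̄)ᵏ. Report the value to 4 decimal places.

4.9924

x̄ = 3.5375
Σ(xᵢ − x̄)² = 271.0988 ⇒ m₂ = 33.88734
Σ(xᵢ − x̄)⁴ = 45864.6751 ⇒ m₄ = 5733.08439
m₂² = 1148.35207
β₂ = m₄/m₂² = 5733.08439 / 1148.35207 ≈ 4.9924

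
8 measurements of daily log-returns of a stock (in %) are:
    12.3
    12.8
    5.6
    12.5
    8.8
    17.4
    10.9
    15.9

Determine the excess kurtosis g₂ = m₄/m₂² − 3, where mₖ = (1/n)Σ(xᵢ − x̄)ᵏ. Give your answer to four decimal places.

x̄ = 12.0250
Σ(xᵢ − x̄)² = 97.7550 ⇒ m₂ = 12.21937
Σ(xᵢ − x̄)⁴ = 2874.4194 ⇒ m₄ = 359.30242
m₂² = 149.31313
g₂ = m₄/m₂² − 3 = 2.40637 − 3 ≈ -0.5936

-0.5936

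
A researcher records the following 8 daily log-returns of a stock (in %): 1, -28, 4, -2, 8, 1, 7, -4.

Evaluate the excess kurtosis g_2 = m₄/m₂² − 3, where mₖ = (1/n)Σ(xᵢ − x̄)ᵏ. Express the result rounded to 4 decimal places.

x̄ = -1.6250
Σ(xᵢ − x̄)² = 913.8750 ⇒ m₂ = 114.23438
Σ(xᵢ − x̄)⁴ = 499160.0566 ⇒ m₄ = 62395.00708
m₂² = 13049.49243
g_2 = m₄/m₂² − 3 = 4.78141 − 3 ≈ 1.7814

1.7814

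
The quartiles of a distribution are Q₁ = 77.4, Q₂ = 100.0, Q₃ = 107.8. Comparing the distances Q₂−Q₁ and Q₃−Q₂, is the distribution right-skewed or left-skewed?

left-skewed

Q₂ − Q₁ = 22.6;  Q₃ − Q₂ = 7.8
Q₂ − Q₁ > Q₃ − Q₂ ⇒ the lower half is more spread out ⇒ left-skewed.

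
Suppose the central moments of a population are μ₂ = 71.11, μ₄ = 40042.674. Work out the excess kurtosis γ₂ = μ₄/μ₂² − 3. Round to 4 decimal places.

4.9188

μ₂² = 71.11² = 5056.63210
μ₄/μ₂² = 40042.674 / 5056.63210 = 7.91884
γ₂ = 7.91884 − 3 ≈ 4.9188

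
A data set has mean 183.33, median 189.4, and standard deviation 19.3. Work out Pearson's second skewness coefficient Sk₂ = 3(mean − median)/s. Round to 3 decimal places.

-0.944

Sk₂ = 3(183.33 − 189.4) / 19.3 = 3 × -6.0700 / 19.3
    = -18.2100 / 19.3 ≈ -0.944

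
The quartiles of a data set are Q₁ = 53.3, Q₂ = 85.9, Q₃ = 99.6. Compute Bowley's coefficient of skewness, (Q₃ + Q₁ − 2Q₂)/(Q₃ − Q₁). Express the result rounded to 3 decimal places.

-0.408

numerator: Q₃ + Q₁ − 2Q₂ = 99.6 + 53.3 − 2×85.9 = -18.9000
denominator: Q₃ − Q₁ = 99.6 − 53.3 = 46.3000
Bowley skewness = -18.9000 / 46.3000 ≈ -0.408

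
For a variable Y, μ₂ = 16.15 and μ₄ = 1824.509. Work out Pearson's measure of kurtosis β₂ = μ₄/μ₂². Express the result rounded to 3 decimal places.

μ₂² = 16.15² = 260.82250
μ₄/μ₂² = 1824.509 / 260.82250 = 6.99521
β₂ ≈ 6.995

6.995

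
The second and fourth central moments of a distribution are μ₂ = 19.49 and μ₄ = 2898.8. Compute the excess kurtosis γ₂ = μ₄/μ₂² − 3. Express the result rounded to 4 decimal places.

μ₂² = 19.49² = 379.86010
μ₄/μ₂² = 2898.8 / 379.86010 = 7.63123
γ₂ = 7.63123 − 3 ≈ 4.6312

4.6312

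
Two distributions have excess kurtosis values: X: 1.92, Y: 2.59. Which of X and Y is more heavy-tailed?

Higher excess kurtosis ⇒ heavier tails relative to the normal distribution.
1.92 vs 2.59: the larger is 2.59, so Y has heavier tails.

Y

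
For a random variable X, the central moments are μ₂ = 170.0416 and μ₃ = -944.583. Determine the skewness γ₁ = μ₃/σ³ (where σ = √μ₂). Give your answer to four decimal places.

-0.4260

σ = √μ₂ = √170.0416 = 13.04000
σ³ = μ₂^(3/2) = 2217.34246
γ₁ = μ₃/σ³ = -944.583 / 2217.34246 ≈ -0.4260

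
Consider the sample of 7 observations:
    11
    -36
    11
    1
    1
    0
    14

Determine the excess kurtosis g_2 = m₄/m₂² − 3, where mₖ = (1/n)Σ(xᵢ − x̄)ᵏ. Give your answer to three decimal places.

x̄ = 0.2857
Σ(xᵢ − x̄)² = 1735.4286 ⇒ m₂ = 247.91837
Σ(xᵢ − x̄)⁴ = 1795306.7172 ⇒ m₄ = 256472.38817
m₂² = 61463.51687
g_2 = m₄/m₂² − 3 = 4.17276 − 3 ≈ 1.173

1.173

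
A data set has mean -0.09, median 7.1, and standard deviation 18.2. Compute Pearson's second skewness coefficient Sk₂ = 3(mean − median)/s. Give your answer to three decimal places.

Sk₂ = 3(-0.09 − 7.1) / 18.2 = 3 × -7.1900 / 18.2
    = -21.5700 / 18.2 ≈ -1.185

-1.185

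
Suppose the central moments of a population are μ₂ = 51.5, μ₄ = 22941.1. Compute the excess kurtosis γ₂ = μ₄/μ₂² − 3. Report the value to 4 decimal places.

5.6497

μ₂² = 51.5² = 2652.25000
μ₄/μ₂² = 22941.1 / 2652.25000 = 8.64967
γ₂ = 8.64967 − 3 ≈ 5.6497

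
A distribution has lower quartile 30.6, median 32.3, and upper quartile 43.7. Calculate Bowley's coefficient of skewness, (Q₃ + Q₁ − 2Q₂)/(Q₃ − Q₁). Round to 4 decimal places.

numerator: Q₃ + Q₁ − 2Q₂ = 43.7 + 30.6 − 2×32.3 = 9.7000
denominator: Q₃ − Q₁ = 43.7 − 30.6 = 13.1000
Bowley skewness = 9.7000 / 13.1000 ≈ 0.7405

0.7405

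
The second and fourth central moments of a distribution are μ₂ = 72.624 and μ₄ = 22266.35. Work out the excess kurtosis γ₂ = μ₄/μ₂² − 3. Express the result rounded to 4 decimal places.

1.2217

μ₂² = 72.624² = 5274.24538
μ₄/μ₂² = 22266.35 / 5274.24538 = 4.22171
γ₂ = 4.22171 − 3 ≈ 1.2217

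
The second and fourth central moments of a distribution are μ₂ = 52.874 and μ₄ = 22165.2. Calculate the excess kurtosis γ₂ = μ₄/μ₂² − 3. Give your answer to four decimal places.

μ₂² = 52.874² = 2795.65988
μ₄/μ₂² = 22165.2 / 2795.65988 = 7.92843
γ₂ = 7.92843 − 3 ≈ 4.9284

4.9284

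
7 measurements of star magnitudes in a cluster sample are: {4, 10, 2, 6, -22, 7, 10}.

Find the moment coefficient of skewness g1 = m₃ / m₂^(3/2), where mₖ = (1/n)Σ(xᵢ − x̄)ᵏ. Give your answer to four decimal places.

x̄ = (4 + 10 + 2 + 6 - 22 + 7 + 10) / 7 = 2.4286
deviations (xᵢ − x̄): 1.5714, 7.5714, -0.4286, 3.5714, -24.4286, 4.5714, 7.5714
Σ(xᵢ − x̄)² = 747.7143 ⇒ m₂ = 747.7143/7 = 106.81633
Σ(xᵢ − x̄)³ = -13564.8980 ⇒ m₃ = -13564.8980/7 = -1937.84257
m₂^(3/2) = 106.81633^(1.5) = 1103.96793
g1 = m₃ / m₂^(3/2) = -1937.84257 / 1103.96793 ≈ -1.7553

-1.7553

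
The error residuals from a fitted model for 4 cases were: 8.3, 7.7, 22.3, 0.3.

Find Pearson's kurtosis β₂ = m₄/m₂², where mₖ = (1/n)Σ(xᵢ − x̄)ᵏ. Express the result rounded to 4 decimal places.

2.0778

x̄ = 9.6500
Σ(xᵢ − x̄)² = 253.0700 ⇒ m₂ = 63.26750
Σ(xᵢ − x̄)⁴ = 33267.6745 ⇒ m₄ = 8316.91863
m₂² = 4002.77656
β₂ = m₄/m₂² = 8316.91863 / 4002.77656 ≈ 2.0778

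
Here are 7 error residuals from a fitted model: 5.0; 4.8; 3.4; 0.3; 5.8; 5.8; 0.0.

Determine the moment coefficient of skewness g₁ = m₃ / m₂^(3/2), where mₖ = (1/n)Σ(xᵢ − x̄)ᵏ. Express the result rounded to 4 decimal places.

-0.6503

x̄ = (5.0 + 4.8 + 3.4 + 0.3 + 5.8 + 5.8 + 0.0) / 7 = 3.5857
deviations (xᵢ − x̄): 1.4143, 1.2143, -0.1857, -3.2857, 2.2143, 2.2143, -3.5857
Σ(xᵢ − x̄)² = 36.9686 ⇒ m₂ = 36.9686/7 = 5.28122
Σ(xᵢ − x̄)³ = -55.2486 ⇒ m₃ = -55.2486/7 = -7.89266
m₂^(3/2) = 5.28122^(1.5) = 12.13674
g₁ = m₃ / m₂^(3/2) = -7.89266 / 12.13674 ≈ -0.6503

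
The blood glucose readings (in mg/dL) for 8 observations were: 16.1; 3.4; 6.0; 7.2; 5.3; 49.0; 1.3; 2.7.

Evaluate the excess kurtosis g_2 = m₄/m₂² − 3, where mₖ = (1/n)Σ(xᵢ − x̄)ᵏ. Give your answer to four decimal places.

2.2259

x̄ = 11.3750
Σ(xᵢ − x̄)² = 1761.5550 ⇒ m₂ = 220.19438
Σ(xᵢ − x̄)⁴ = 2027049.1732 ⇒ m₄ = 253381.14666
m₂² = 48485.56278
g_2 = m₄/m₂² − 3 = 5.22591 − 3 ≈ 2.2259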